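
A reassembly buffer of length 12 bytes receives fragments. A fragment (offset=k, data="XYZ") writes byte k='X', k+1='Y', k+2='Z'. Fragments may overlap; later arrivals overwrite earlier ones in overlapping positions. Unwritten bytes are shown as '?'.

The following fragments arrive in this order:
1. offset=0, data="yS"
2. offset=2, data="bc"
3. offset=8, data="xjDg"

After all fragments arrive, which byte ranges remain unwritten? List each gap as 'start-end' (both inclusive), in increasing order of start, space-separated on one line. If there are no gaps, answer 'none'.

Fragment 1: offset=0 len=2
Fragment 2: offset=2 len=2
Fragment 3: offset=8 len=4
Gaps: 4-7

Answer: 4-7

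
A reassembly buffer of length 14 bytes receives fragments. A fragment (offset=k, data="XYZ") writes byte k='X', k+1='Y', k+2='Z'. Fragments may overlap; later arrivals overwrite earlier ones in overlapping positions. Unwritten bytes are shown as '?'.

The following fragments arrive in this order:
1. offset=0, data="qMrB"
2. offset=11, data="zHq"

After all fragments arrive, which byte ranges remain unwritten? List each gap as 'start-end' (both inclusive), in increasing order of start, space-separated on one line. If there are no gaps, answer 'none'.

Fragment 1: offset=0 len=4
Fragment 2: offset=11 len=3
Gaps: 4-10

Answer: 4-10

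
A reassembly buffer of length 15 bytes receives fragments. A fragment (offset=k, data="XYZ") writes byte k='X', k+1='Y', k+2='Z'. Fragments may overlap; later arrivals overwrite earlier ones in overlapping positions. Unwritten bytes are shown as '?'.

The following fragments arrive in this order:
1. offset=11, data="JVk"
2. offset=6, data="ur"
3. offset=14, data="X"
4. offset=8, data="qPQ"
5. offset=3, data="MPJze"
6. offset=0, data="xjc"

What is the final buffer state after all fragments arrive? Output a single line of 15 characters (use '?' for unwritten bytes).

Answer: xjcMPJzeqPQJVkX

Derivation:
Fragment 1: offset=11 data="JVk" -> buffer=???????????JVk?
Fragment 2: offset=6 data="ur" -> buffer=??????ur???JVk?
Fragment 3: offset=14 data="X" -> buffer=??????ur???JVkX
Fragment 4: offset=8 data="qPQ" -> buffer=??????urqPQJVkX
Fragment 5: offset=3 data="MPJze" -> buffer=???MPJzeqPQJVkX
Fragment 6: offset=0 data="xjc" -> buffer=xjcMPJzeqPQJVkX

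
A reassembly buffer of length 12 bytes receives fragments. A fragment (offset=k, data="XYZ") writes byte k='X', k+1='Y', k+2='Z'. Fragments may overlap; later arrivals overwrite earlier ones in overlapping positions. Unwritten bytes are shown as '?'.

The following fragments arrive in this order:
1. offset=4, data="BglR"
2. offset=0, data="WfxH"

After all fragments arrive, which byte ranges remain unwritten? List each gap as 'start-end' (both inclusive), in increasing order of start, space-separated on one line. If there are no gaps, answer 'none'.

Fragment 1: offset=4 len=4
Fragment 2: offset=0 len=4
Gaps: 8-11

Answer: 8-11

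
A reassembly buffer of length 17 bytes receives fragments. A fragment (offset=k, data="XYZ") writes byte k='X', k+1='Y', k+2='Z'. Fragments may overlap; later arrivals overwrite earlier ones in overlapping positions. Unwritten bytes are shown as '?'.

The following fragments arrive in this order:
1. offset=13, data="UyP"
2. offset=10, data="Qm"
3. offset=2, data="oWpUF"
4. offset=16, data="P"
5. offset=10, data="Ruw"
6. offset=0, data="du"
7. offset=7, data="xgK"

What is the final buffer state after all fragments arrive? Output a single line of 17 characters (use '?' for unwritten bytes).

Fragment 1: offset=13 data="UyP" -> buffer=?????????????UyP?
Fragment 2: offset=10 data="Qm" -> buffer=??????????Qm?UyP?
Fragment 3: offset=2 data="oWpUF" -> buffer=??oWpUF???Qm?UyP?
Fragment 4: offset=16 data="P" -> buffer=??oWpUF???Qm?UyPP
Fragment 5: offset=10 data="Ruw" -> buffer=??oWpUF???RuwUyPP
Fragment 6: offset=0 data="du" -> buffer=duoWpUF???RuwUyPP
Fragment 7: offset=7 data="xgK" -> buffer=duoWpUFxgKRuwUyPP

Answer: duoWpUFxgKRuwUyPP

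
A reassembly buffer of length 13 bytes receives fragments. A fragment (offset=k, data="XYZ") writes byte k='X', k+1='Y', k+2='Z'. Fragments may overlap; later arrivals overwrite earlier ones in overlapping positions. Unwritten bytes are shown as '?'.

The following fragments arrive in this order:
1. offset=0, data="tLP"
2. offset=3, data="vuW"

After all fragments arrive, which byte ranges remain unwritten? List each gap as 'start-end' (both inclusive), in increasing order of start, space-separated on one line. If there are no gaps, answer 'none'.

Answer: 6-12

Derivation:
Fragment 1: offset=0 len=3
Fragment 2: offset=3 len=3
Gaps: 6-12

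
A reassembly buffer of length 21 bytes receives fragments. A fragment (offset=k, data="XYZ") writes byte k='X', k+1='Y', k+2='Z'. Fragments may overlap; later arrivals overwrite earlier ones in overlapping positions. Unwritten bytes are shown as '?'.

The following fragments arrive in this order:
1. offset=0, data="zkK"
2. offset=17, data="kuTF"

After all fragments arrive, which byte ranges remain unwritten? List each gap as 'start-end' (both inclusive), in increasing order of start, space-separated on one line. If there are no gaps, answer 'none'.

Fragment 1: offset=0 len=3
Fragment 2: offset=17 len=4
Gaps: 3-16

Answer: 3-16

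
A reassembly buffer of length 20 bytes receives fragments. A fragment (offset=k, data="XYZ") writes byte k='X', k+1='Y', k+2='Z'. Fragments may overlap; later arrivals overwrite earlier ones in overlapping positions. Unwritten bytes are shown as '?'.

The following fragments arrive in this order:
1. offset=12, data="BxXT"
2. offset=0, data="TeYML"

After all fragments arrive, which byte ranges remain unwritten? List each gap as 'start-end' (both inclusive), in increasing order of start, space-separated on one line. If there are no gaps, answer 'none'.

Answer: 5-11 16-19

Derivation:
Fragment 1: offset=12 len=4
Fragment 2: offset=0 len=5
Gaps: 5-11 16-19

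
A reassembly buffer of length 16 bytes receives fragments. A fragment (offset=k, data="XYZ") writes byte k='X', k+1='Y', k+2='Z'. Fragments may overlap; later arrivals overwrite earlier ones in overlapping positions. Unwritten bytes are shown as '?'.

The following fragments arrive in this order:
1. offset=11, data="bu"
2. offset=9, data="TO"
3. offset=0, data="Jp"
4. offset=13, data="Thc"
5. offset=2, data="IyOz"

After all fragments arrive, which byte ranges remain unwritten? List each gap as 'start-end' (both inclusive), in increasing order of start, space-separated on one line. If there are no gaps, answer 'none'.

Answer: 6-8

Derivation:
Fragment 1: offset=11 len=2
Fragment 2: offset=9 len=2
Fragment 3: offset=0 len=2
Fragment 4: offset=13 len=3
Fragment 5: offset=2 len=4
Gaps: 6-8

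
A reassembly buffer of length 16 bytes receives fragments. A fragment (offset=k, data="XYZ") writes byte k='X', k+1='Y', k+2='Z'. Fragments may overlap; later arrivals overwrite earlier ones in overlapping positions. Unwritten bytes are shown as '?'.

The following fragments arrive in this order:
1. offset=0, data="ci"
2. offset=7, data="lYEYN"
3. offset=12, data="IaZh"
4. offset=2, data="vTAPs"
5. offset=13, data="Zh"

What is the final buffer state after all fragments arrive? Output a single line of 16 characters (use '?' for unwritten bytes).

Fragment 1: offset=0 data="ci" -> buffer=ci??????????????
Fragment 2: offset=7 data="lYEYN" -> buffer=ci?????lYEYN????
Fragment 3: offset=12 data="IaZh" -> buffer=ci?????lYEYNIaZh
Fragment 4: offset=2 data="vTAPs" -> buffer=civTAPslYEYNIaZh
Fragment 5: offset=13 data="Zh" -> buffer=civTAPslYEYNIZhh

Answer: civTAPslYEYNIZhh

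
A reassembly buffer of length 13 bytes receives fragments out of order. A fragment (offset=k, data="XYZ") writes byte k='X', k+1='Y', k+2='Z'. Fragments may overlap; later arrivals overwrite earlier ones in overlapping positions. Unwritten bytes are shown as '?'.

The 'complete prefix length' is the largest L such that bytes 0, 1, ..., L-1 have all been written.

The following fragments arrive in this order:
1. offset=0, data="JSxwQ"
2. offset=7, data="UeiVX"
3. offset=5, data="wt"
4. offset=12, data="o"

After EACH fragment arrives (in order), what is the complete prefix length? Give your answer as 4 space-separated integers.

Fragment 1: offset=0 data="JSxwQ" -> buffer=JSxwQ???????? -> prefix_len=5
Fragment 2: offset=7 data="UeiVX" -> buffer=JSxwQ??UeiVX? -> prefix_len=5
Fragment 3: offset=5 data="wt" -> buffer=JSxwQwtUeiVX? -> prefix_len=12
Fragment 4: offset=12 data="o" -> buffer=JSxwQwtUeiVXo -> prefix_len=13

Answer: 5 5 12 13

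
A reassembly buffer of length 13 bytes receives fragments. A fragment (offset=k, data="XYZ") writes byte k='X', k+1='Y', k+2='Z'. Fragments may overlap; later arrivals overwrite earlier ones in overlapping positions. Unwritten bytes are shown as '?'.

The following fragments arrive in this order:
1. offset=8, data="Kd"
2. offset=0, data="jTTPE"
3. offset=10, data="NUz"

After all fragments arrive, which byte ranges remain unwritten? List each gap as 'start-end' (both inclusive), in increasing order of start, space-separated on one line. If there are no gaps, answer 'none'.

Answer: 5-7

Derivation:
Fragment 1: offset=8 len=2
Fragment 2: offset=0 len=5
Fragment 3: offset=10 len=3
Gaps: 5-7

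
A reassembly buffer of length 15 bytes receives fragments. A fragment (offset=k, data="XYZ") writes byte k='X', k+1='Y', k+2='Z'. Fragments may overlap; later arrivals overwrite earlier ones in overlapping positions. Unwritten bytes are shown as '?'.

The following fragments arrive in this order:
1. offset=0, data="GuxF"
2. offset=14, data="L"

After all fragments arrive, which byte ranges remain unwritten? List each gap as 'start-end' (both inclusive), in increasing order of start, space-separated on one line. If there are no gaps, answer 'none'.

Fragment 1: offset=0 len=4
Fragment 2: offset=14 len=1
Gaps: 4-13

Answer: 4-13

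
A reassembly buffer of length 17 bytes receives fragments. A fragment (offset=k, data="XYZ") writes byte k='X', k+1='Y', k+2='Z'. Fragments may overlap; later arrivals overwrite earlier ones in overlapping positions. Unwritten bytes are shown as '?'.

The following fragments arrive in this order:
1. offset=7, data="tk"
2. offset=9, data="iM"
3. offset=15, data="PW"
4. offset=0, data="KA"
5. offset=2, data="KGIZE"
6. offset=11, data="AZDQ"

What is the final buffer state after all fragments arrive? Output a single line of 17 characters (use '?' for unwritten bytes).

Fragment 1: offset=7 data="tk" -> buffer=???????tk????????
Fragment 2: offset=9 data="iM" -> buffer=???????tkiM??????
Fragment 3: offset=15 data="PW" -> buffer=???????tkiM????PW
Fragment 4: offset=0 data="KA" -> buffer=KA?????tkiM????PW
Fragment 5: offset=2 data="KGIZE" -> buffer=KAKGIZEtkiM????PW
Fragment 6: offset=11 data="AZDQ" -> buffer=KAKGIZEtkiMAZDQPW

Answer: KAKGIZEtkiMAZDQPW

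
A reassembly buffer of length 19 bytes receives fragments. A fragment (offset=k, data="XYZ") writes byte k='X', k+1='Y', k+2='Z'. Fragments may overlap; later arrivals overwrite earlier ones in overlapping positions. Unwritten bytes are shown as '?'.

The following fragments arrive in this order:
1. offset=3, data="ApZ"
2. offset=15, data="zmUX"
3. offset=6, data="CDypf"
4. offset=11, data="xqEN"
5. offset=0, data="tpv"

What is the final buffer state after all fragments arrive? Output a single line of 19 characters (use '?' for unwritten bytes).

Fragment 1: offset=3 data="ApZ" -> buffer=???ApZ?????????????
Fragment 2: offset=15 data="zmUX" -> buffer=???ApZ?????????zmUX
Fragment 3: offset=6 data="CDypf" -> buffer=???ApZCDypf????zmUX
Fragment 4: offset=11 data="xqEN" -> buffer=???ApZCDypfxqENzmUX
Fragment 5: offset=0 data="tpv" -> buffer=tpvApZCDypfxqENzmUX

Answer: tpvApZCDypfxqENzmUX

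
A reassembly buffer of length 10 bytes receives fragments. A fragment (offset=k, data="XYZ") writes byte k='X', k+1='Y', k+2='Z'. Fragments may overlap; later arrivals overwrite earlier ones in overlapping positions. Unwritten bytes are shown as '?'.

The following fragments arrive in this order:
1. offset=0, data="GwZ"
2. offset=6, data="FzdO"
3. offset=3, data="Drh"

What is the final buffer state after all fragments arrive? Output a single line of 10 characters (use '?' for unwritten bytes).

Fragment 1: offset=0 data="GwZ" -> buffer=GwZ???????
Fragment 2: offset=6 data="FzdO" -> buffer=GwZ???FzdO
Fragment 3: offset=3 data="Drh" -> buffer=GwZDrhFzdO

Answer: GwZDrhFzdO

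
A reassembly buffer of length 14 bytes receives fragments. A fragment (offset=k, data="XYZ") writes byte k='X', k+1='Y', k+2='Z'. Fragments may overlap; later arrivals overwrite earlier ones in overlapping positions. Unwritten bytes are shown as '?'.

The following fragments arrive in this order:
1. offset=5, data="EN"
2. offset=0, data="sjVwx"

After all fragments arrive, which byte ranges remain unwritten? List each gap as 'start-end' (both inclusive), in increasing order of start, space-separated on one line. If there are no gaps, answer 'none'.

Fragment 1: offset=5 len=2
Fragment 2: offset=0 len=5
Gaps: 7-13

Answer: 7-13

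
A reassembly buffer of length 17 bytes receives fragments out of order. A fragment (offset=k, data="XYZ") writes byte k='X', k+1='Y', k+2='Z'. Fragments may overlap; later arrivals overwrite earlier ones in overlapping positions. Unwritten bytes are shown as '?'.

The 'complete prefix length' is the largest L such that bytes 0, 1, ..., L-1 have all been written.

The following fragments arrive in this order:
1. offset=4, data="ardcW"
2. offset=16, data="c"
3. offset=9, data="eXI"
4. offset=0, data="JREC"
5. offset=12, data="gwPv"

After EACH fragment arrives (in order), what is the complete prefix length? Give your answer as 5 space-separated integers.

Fragment 1: offset=4 data="ardcW" -> buffer=????ardcW???????? -> prefix_len=0
Fragment 2: offset=16 data="c" -> buffer=????ardcW???????c -> prefix_len=0
Fragment 3: offset=9 data="eXI" -> buffer=????ardcWeXI????c -> prefix_len=0
Fragment 4: offset=0 data="JREC" -> buffer=JRECardcWeXI????c -> prefix_len=12
Fragment 5: offset=12 data="gwPv" -> buffer=JRECardcWeXIgwPvc -> prefix_len=17

Answer: 0 0 0 12 17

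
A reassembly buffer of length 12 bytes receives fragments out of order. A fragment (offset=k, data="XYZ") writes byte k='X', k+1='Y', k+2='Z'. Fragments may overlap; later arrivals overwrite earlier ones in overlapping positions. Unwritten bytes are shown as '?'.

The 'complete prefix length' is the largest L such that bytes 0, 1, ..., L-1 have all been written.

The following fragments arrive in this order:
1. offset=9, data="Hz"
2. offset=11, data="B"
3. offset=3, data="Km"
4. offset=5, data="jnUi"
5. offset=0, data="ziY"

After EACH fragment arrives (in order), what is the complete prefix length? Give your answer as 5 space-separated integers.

Answer: 0 0 0 0 12

Derivation:
Fragment 1: offset=9 data="Hz" -> buffer=?????????Hz? -> prefix_len=0
Fragment 2: offset=11 data="B" -> buffer=?????????HzB -> prefix_len=0
Fragment 3: offset=3 data="Km" -> buffer=???Km????HzB -> prefix_len=0
Fragment 4: offset=5 data="jnUi" -> buffer=???KmjnUiHzB -> prefix_len=0
Fragment 5: offset=0 data="ziY" -> buffer=ziYKmjnUiHzB -> prefix_len=12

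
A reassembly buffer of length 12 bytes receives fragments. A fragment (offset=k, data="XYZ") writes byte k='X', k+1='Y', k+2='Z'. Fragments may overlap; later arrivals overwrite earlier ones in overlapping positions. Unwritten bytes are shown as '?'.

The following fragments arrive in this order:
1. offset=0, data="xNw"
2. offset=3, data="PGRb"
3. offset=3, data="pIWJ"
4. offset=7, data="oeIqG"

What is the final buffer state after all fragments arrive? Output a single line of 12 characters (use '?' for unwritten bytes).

Answer: xNwpIWJoeIqG

Derivation:
Fragment 1: offset=0 data="xNw" -> buffer=xNw?????????
Fragment 2: offset=3 data="PGRb" -> buffer=xNwPGRb?????
Fragment 3: offset=3 data="pIWJ" -> buffer=xNwpIWJ?????
Fragment 4: offset=7 data="oeIqG" -> buffer=xNwpIWJoeIqG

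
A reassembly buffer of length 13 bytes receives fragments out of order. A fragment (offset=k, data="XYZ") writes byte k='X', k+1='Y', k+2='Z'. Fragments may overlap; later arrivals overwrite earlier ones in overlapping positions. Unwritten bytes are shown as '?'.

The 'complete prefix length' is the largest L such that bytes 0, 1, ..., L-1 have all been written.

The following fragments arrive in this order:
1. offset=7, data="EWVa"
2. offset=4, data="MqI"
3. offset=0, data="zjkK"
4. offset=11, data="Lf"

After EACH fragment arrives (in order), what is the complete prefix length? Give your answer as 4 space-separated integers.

Answer: 0 0 11 13

Derivation:
Fragment 1: offset=7 data="EWVa" -> buffer=???????EWVa?? -> prefix_len=0
Fragment 2: offset=4 data="MqI" -> buffer=????MqIEWVa?? -> prefix_len=0
Fragment 3: offset=0 data="zjkK" -> buffer=zjkKMqIEWVa?? -> prefix_len=11
Fragment 4: offset=11 data="Lf" -> buffer=zjkKMqIEWVaLf -> prefix_len=13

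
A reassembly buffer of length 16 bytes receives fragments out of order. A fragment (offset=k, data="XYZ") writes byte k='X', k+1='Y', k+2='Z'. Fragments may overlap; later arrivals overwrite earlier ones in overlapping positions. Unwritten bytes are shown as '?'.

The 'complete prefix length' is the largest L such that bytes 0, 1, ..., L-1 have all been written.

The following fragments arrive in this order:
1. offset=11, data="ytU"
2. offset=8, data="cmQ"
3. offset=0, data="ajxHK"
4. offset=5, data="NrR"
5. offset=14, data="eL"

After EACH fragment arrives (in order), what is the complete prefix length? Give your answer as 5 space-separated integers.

Fragment 1: offset=11 data="ytU" -> buffer=???????????ytU?? -> prefix_len=0
Fragment 2: offset=8 data="cmQ" -> buffer=????????cmQytU?? -> prefix_len=0
Fragment 3: offset=0 data="ajxHK" -> buffer=ajxHK???cmQytU?? -> prefix_len=5
Fragment 4: offset=5 data="NrR" -> buffer=ajxHKNrRcmQytU?? -> prefix_len=14
Fragment 5: offset=14 data="eL" -> buffer=ajxHKNrRcmQytUeL -> prefix_len=16

Answer: 0 0 5 14 16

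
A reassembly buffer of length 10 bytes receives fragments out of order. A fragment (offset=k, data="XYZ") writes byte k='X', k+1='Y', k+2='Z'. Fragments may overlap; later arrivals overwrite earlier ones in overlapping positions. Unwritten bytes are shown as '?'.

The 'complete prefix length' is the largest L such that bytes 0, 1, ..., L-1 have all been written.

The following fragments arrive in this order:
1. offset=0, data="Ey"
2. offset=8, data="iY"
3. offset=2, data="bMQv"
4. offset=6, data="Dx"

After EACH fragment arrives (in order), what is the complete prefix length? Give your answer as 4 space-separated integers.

Answer: 2 2 6 10

Derivation:
Fragment 1: offset=0 data="Ey" -> buffer=Ey???????? -> prefix_len=2
Fragment 2: offset=8 data="iY" -> buffer=Ey??????iY -> prefix_len=2
Fragment 3: offset=2 data="bMQv" -> buffer=EybMQv??iY -> prefix_len=6
Fragment 4: offset=6 data="Dx" -> buffer=EybMQvDxiY -> prefix_len=10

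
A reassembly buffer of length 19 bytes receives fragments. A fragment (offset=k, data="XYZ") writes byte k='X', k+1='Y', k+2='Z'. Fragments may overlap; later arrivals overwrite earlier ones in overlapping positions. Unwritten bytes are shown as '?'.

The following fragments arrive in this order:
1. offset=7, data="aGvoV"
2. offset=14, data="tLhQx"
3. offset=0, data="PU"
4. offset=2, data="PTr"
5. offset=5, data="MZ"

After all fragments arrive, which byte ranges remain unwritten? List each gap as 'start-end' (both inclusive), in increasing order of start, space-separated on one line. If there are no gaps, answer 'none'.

Answer: 12-13

Derivation:
Fragment 1: offset=7 len=5
Fragment 2: offset=14 len=5
Fragment 3: offset=0 len=2
Fragment 4: offset=2 len=3
Fragment 5: offset=5 len=2
Gaps: 12-13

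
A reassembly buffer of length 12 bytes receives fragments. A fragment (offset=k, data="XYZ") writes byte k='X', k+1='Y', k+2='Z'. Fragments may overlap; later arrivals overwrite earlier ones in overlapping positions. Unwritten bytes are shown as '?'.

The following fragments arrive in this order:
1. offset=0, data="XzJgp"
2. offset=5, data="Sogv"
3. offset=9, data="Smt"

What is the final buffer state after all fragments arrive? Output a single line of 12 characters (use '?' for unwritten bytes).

Fragment 1: offset=0 data="XzJgp" -> buffer=XzJgp???????
Fragment 2: offset=5 data="Sogv" -> buffer=XzJgpSogv???
Fragment 3: offset=9 data="Smt" -> buffer=XzJgpSogvSmt

Answer: XzJgpSogvSmt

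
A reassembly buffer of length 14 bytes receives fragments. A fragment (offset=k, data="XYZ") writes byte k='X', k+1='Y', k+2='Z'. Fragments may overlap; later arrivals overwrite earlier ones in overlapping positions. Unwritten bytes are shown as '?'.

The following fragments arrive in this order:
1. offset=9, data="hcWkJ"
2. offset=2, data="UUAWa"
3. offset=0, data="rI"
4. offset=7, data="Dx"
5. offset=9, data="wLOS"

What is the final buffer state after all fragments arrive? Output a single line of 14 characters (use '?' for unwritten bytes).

Fragment 1: offset=9 data="hcWkJ" -> buffer=?????????hcWkJ
Fragment 2: offset=2 data="UUAWa" -> buffer=??UUAWa??hcWkJ
Fragment 3: offset=0 data="rI" -> buffer=rIUUAWa??hcWkJ
Fragment 4: offset=7 data="Dx" -> buffer=rIUUAWaDxhcWkJ
Fragment 5: offset=9 data="wLOS" -> buffer=rIUUAWaDxwLOSJ

Answer: rIUUAWaDxwLOSJ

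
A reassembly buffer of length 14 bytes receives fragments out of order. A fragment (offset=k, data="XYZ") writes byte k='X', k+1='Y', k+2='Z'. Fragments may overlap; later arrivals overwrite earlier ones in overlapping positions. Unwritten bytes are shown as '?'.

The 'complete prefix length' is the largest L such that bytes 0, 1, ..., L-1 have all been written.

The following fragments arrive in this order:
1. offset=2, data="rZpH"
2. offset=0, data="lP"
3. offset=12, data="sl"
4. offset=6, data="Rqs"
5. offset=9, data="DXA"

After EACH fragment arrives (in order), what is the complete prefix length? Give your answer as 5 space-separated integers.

Fragment 1: offset=2 data="rZpH" -> buffer=??rZpH???????? -> prefix_len=0
Fragment 2: offset=0 data="lP" -> buffer=lPrZpH???????? -> prefix_len=6
Fragment 3: offset=12 data="sl" -> buffer=lPrZpH??????sl -> prefix_len=6
Fragment 4: offset=6 data="Rqs" -> buffer=lPrZpHRqs???sl -> prefix_len=9
Fragment 5: offset=9 data="DXA" -> buffer=lPrZpHRqsDXAsl -> prefix_len=14

Answer: 0 6 6 9 14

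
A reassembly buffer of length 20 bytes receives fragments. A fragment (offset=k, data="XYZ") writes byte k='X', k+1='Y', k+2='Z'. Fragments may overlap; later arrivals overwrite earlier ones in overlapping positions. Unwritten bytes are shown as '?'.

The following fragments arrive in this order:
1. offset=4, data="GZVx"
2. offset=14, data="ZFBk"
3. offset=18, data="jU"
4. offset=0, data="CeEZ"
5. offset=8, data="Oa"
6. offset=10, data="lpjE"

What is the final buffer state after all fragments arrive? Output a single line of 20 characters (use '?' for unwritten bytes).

Fragment 1: offset=4 data="GZVx" -> buffer=????GZVx????????????
Fragment 2: offset=14 data="ZFBk" -> buffer=????GZVx??????ZFBk??
Fragment 3: offset=18 data="jU" -> buffer=????GZVx??????ZFBkjU
Fragment 4: offset=0 data="CeEZ" -> buffer=CeEZGZVx??????ZFBkjU
Fragment 5: offset=8 data="Oa" -> buffer=CeEZGZVxOa????ZFBkjU
Fragment 6: offset=10 data="lpjE" -> buffer=CeEZGZVxOalpjEZFBkjU

Answer: CeEZGZVxOalpjEZFBkjU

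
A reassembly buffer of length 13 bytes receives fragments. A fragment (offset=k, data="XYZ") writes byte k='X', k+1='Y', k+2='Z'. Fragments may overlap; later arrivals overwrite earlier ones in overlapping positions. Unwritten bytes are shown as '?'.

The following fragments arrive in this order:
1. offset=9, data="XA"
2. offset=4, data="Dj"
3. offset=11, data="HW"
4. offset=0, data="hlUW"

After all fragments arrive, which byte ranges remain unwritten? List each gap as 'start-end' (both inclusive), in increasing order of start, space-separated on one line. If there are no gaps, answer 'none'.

Answer: 6-8

Derivation:
Fragment 1: offset=9 len=2
Fragment 2: offset=4 len=2
Fragment 3: offset=11 len=2
Fragment 4: offset=0 len=4
Gaps: 6-8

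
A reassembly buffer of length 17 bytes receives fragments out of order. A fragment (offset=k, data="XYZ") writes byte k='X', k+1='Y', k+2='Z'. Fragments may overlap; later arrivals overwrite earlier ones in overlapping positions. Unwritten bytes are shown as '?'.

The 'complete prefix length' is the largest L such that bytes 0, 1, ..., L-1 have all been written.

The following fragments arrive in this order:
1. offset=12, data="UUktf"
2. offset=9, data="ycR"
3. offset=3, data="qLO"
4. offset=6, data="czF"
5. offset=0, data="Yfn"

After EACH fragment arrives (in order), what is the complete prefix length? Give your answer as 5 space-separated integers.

Fragment 1: offset=12 data="UUktf" -> buffer=????????????UUktf -> prefix_len=0
Fragment 2: offset=9 data="ycR" -> buffer=?????????ycRUUktf -> prefix_len=0
Fragment 3: offset=3 data="qLO" -> buffer=???qLO???ycRUUktf -> prefix_len=0
Fragment 4: offset=6 data="czF" -> buffer=???qLOczFycRUUktf -> prefix_len=0
Fragment 5: offset=0 data="Yfn" -> buffer=YfnqLOczFycRUUktf -> prefix_len=17

Answer: 0 0 0 0 17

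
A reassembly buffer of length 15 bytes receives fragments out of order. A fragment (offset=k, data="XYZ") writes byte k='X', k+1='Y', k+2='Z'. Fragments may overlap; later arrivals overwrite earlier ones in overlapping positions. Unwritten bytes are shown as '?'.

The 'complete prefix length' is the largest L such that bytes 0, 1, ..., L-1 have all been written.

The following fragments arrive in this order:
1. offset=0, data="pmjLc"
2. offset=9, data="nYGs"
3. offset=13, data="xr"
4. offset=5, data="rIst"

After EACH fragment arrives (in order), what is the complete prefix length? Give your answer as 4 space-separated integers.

Answer: 5 5 5 15

Derivation:
Fragment 1: offset=0 data="pmjLc" -> buffer=pmjLc?????????? -> prefix_len=5
Fragment 2: offset=9 data="nYGs" -> buffer=pmjLc????nYGs?? -> prefix_len=5
Fragment 3: offset=13 data="xr" -> buffer=pmjLc????nYGsxr -> prefix_len=5
Fragment 4: offset=5 data="rIst" -> buffer=pmjLcrIstnYGsxr -> prefix_len=15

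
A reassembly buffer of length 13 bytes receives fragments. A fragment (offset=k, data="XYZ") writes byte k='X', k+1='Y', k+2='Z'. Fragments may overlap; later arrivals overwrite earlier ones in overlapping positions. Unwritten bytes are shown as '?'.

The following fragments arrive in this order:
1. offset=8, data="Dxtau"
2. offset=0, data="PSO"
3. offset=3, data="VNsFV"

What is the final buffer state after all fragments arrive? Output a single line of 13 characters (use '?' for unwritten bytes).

Answer: PSOVNsFVDxtau

Derivation:
Fragment 1: offset=8 data="Dxtau" -> buffer=????????Dxtau
Fragment 2: offset=0 data="PSO" -> buffer=PSO?????Dxtau
Fragment 3: offset=3 data="VNsFV" -> buffer=PSOVNsFVDxtau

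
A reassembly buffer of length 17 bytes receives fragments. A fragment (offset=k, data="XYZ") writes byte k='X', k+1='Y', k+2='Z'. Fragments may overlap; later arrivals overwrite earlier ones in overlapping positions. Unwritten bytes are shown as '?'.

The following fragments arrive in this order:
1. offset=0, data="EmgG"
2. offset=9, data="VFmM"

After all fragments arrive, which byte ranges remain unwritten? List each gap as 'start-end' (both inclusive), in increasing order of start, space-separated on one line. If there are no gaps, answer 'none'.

Fragment 1: offset=0 len=4
Fragment 2: offset=9 len=4
Gaps: 4-8 13-16

Answer: 4-8 13-16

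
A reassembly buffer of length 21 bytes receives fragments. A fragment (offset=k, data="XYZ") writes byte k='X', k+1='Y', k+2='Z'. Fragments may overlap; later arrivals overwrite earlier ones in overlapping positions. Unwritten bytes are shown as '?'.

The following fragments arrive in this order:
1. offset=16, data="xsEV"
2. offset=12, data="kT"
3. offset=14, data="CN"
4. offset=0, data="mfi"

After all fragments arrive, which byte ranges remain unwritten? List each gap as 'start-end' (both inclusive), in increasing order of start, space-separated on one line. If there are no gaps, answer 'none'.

Answer: 3-11 20-20

Derivation:
Fragment 1: offset=16 len=4
Fragment 2: offset=12 len=2
Fragment 3: offset=14 len=2
Fragment 4: offset=0 len=3
Gaps: 3-11 20-20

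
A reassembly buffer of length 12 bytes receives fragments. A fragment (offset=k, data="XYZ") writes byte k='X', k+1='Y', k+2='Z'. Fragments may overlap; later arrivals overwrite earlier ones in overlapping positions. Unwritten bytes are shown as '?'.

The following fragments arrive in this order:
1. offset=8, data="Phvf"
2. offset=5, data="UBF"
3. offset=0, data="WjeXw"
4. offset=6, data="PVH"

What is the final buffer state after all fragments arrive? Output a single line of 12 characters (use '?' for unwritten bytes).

Fragment 1: offset=8 data="Phvf" -> buffer=????????Phvf
Fragment 2: offset=5 data="UBF" -> buffer=?????UBFPhvf
Fragment 3: offset=0 data="WjeXw" -> buffer=WjeXwUBFPhvf
Fragment 4: offset=6 data="PVH" -> buffer=WjeXwUPVHhvf

Answer: WjeXwUPVHhvf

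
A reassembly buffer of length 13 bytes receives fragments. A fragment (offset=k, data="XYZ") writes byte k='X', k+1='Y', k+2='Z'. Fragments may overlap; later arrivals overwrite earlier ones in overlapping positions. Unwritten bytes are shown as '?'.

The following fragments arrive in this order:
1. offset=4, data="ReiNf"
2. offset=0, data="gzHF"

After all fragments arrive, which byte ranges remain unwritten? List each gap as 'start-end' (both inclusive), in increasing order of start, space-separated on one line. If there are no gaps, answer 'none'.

Fragment 1: offset=4 len=5
Fragment 2: offset=0 len=4
Gaps: 9-12

Answer: 9-12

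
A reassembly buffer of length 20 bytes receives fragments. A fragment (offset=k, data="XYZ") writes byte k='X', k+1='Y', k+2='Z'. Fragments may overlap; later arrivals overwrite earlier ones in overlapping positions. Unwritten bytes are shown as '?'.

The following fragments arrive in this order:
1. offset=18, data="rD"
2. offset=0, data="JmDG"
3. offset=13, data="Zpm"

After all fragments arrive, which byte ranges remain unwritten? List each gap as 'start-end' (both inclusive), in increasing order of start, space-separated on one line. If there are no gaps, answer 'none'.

Fragment 1: offset=18 len=2
Fragment 2: offset=0 len=4
Fragment 3: offset=13 len=3
Gaps: 4-12 16-17

Answer: 4-12 16-17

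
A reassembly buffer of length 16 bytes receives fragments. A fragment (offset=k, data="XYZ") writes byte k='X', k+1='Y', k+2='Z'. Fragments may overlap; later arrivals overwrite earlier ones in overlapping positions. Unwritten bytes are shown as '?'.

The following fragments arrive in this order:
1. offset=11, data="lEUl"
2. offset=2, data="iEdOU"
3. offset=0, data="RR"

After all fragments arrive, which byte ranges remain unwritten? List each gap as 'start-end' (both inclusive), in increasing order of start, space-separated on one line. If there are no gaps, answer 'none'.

Fragment 1: offset=11 len=4
Fragment 2: offset=2 len=5
Fragment 3: offset=0 len=2
Gaps: 7-10 15-15

Answer: 7-10 15-15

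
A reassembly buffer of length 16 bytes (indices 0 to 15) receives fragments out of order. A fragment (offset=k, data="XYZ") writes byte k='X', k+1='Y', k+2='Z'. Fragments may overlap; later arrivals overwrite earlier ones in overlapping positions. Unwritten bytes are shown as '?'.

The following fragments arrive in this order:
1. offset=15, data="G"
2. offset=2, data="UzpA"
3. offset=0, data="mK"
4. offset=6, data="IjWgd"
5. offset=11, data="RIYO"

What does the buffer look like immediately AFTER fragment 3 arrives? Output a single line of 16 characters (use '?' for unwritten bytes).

Fragment 1: offset=15 data="G" -> buffer=???????????????G
Fragment 2: offset=2 data="UzpA" -> buffer=??UzpA?????????G
Fragment 3: offset=0 data="mK" -> buffer=mKUzpA?????????G

Answer: mKUzpA?????????G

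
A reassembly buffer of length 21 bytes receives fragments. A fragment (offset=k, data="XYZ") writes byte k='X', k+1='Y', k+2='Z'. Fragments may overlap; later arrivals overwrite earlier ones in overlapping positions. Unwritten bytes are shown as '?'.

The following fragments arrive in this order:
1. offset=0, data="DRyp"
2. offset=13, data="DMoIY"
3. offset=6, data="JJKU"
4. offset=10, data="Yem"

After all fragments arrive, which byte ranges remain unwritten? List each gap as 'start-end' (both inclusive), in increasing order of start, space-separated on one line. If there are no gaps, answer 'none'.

Fragment 1: offset=0 len=4
Fragment 2: offset=13 len=5
Fragment 3: offset=6 len=4
Fragment 4: offset=10 len=3
Gaps: 4-5 18-20

Answer: 4-5 18-20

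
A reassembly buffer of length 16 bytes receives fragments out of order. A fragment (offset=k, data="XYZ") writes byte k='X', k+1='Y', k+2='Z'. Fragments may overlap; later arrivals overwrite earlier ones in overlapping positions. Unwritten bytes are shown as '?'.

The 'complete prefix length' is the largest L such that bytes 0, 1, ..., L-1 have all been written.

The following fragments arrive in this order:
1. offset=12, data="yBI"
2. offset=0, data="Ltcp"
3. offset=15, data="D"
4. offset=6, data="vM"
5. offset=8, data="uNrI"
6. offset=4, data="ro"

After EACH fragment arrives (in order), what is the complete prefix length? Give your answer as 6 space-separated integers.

Fragment 1: offset=12 data="yBI" -> buffer=????????????yBI? -> prefix_len=0
Fragment 2: offset=0 data="Ltcp" -> buffer=Ltcp????????yBI? -> prefix_len=4
Fragment 3: offset=15 data="D" -> buffer=Ltcp????????yBID -> prefix_len=4
Fragment 4: offset=6 data="vM" -> buffer=Ltcp??vM????yBID -> prefix_len=4
Fragment 5: offset=8 data="uNrI" -> buffer=Ltcp??vMuNrIyBID -> prefix_len=4
Fragment 6: offset=4 data="ro" -> buffer=LtcprovMuNrIyBID -> prefix_len=16

Answer: 0 4 4 4 4 16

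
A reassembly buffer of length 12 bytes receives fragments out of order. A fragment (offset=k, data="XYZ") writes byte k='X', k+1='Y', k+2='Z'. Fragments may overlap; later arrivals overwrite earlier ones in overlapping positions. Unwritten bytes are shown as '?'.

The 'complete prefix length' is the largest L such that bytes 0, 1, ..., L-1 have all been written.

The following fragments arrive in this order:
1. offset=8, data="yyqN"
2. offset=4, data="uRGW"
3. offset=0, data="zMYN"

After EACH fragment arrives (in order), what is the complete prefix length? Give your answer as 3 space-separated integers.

Answer: 0 0 12

Derivation:
Fragment 1: offset=8 data="yyqN" -> buffer=????????yyqN -> prefix_len=0
Fragment 2: offset=4 data="uRGW" -> buffer=????uRGWyyqN -> prefix_len=0
Fragment 3: offset=0 data="zMYN" -> buffer=zMYNuRGWyyqN -> prefix_len=12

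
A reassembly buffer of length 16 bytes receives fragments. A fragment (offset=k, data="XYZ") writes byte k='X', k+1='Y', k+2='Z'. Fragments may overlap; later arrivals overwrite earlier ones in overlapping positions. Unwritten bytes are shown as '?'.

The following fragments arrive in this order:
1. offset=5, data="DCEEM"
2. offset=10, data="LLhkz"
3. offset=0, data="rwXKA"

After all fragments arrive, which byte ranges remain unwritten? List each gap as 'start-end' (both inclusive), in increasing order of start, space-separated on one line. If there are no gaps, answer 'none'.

Fragment 1: offset=5 len=5
Fragment 2: offset=10 len=5
Fragment 3: offset=0 len=5
Gaps: 15-15

Answer: 15-15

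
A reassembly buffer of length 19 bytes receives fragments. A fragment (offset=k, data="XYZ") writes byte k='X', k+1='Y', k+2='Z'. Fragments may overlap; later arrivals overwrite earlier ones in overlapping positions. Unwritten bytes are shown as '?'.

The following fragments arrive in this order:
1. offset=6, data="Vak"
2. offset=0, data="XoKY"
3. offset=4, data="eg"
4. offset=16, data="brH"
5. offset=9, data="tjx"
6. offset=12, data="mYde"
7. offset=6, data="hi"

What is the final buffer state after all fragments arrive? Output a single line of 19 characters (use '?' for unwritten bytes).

Answer: XoKYeghiktjxmYdebrH

Derivation:
Fragment 1: offset=6 data="Vak" -> buffer=??????Vak??????????
Fragment 2: offset=0 data="XoKY" -> buffer=XoKY??Vak??????????
Fragment 3: offset=4 data="eg" -> buffer=XoKYegVak??????????
Fragment 4: offset=16 data="brH" -> buffer=XoKYegVak???????brH
Fragment 5: offset=9 data="tjx" -> buffer=XoKYegVaktjx????brH
Fragment 6: offset=12 data="mYde" -> buffer=XoKYegVaktjxmYdebrH
Fragment 7: offset=6 data="hi" -> buffer=XoKYeghiktjxmYdebrH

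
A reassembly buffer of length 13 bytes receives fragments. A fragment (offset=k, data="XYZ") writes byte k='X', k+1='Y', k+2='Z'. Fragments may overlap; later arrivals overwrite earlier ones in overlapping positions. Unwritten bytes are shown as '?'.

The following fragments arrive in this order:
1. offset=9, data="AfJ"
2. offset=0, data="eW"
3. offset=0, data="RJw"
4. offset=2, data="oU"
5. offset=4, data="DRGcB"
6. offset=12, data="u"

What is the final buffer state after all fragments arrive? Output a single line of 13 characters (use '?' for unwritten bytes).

Answer: RJoUDRGcBAfJu

Derivation:
Fragment 1: offset=9 data="AfJ" -> buffer=?????????AfJ?
Fragment 2: offset=0 data="eW" -> buffer=eW???????AfJ?
Fragment 3: offset=0 data="RJw" -> buffer=RJw??????AfJ?
Fragment 4: offset=2 data="oU" -> buffer=RJoU?????AfJ?
Fragment 5: offset=4 data="DRGcB" -> buffer=RJoUDRGcBAfJ?
Fragment 6: offset=12 data="u" -> buffer=RJoUDRGcBAfJu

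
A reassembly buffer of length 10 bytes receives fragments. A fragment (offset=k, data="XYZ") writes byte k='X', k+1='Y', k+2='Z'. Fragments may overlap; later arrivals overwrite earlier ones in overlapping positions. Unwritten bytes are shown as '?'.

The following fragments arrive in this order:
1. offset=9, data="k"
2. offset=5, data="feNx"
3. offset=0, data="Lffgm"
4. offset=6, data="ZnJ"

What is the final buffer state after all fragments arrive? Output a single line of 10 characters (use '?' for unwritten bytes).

Fragment 1: offset=9 data="k" -> buffer=?????????k
Fragment 2: offset=5 data="feNx" -> buffer=?????feNxk
Fragment 3: offset=0 data="Lffgm" -> buffer=LffgmfeNxk
Fragment 4: offset=6 data="ZnJ" -> buffer=LffgmfZnJk

Answer: LffgmfZnJk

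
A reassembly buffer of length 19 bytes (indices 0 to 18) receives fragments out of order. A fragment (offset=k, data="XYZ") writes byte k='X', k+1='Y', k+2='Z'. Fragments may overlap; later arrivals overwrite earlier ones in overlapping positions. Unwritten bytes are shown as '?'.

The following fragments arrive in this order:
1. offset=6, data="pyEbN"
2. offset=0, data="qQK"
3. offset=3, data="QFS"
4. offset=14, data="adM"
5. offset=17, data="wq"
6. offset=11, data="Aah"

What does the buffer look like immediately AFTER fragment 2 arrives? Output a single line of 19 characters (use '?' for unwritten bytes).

Fragment 1: offset=6 data="pyEbN" -> buffer=??????pyEbN????????
Fragment 2: offset=0 data="qQK" -> buffer=qQK???pyEbN????????

Answer: qQK???pyEbN????????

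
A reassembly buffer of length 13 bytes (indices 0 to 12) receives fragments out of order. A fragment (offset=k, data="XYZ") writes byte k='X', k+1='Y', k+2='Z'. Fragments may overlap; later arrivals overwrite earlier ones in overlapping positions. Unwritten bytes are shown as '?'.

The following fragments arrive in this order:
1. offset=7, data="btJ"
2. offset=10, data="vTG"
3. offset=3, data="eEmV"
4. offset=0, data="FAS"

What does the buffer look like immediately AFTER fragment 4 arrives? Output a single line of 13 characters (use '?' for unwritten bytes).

Fragment 1: offset=7 data="btJ" -> buffer=???????btJ???
Fragment 2: offset=10 data="vTG" -> buffer=???????btJvTG
Fragment 3: offset=3 data="eEmV" -> buffer=???eEmVbtJvTG
Fragment 4: offset=0 data="FAS" -> buffer=FASeEmVbtJvTG

Answer: FASeEmVbtJvTG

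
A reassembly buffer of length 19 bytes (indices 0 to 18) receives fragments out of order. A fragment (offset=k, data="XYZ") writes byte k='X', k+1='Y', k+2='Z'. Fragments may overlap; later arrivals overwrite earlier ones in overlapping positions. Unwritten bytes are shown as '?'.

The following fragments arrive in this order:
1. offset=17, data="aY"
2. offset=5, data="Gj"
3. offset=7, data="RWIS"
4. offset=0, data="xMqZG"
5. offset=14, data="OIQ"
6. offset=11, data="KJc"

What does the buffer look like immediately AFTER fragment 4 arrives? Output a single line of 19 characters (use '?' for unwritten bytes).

Answer: xMqZGGjRWIS??????aY

Derivation:
Fragment 1: offset=17 data="aY" -> buffer=?????????????????aY
Fragment 2: offset=5 data="Gj" -> buffer=?????Gj??????????aY
Fragment 3: offset=7 data="RWIS" -> buffer=?????GjRWIS??????aY
Fragment 4: offset=0 data="xMqZG" -> buffer=xMqZGGjRWIS??????aY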